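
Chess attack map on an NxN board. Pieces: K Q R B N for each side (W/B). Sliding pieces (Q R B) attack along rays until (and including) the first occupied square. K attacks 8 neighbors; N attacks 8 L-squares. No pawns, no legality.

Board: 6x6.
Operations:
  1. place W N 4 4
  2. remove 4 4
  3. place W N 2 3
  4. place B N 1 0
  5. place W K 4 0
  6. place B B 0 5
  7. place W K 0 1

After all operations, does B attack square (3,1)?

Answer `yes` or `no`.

Op 1: place WN@(4,4)
Op 2: remove (4,4)
Op 3: place WN@(2,3)
Op 4: place BN@(1,0)
Op 5: place WK@(4,0)
Op 6: place BB@(0,5)
Op 7: place WK@(0,1)
Per-piece attacks for B:
  BB@(0,5): attacks (1,4) (2,3) [ray(1,-1) blocked at (2,3)]
  BN@(1,0): attacks (2,2) (3,1) (0,2)
B attacks (3,1): yes

Answer: yes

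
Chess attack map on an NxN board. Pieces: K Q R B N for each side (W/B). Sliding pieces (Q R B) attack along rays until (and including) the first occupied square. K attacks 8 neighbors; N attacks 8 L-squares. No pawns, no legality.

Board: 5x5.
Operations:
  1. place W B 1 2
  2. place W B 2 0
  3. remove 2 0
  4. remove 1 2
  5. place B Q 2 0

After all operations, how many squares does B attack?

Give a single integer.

Answer: 12

Derivation:
Op 1: place WB@(1,2)
Op 2: place WB@(2,0)
Op 3: remove (2,0)
Op 4: remove (1,2)
Op 5: place BQ@(2,0)
Per-piece attacks for B:
  BQ@(2,0): attacks (2,1) (2,2) (2,3) (2,4) (3,0) (4,0) (1,0) (0,0) (3,1) (4,2) (1,1) (0,2)
Union (12 distinct): (0,0) (0,2) (1,0) (1,1) (2,1) (2,2) (2,3) (2,4) (3,0) (3,1) (4,0) (4,2)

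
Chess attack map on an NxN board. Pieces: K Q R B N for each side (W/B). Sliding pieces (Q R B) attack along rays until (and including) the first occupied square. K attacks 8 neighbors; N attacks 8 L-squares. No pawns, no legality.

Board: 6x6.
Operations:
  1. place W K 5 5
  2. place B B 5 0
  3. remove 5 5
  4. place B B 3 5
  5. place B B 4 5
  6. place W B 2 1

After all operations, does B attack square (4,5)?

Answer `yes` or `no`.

Op 1: place WK@(5,5)
Op 2: place BB@(5,0)
Op 3: remove (5,5)
Op 4: place BB@(3,5)
Op 5: place BB@(4,5)
Op 6: place WB@(2,1)
Per-piece attacks for B:
  BB@(3,5): attacks (4,4) (5,3) (2,4) (1,3) (0,2)
  BB@(4,5): attacks (5,4) (3,4) (2,3) (1,2) (0,1)
  BB@(5,0): attacks (4,1) (3,2) (2,3) (1,4) (0,5)
B attacks (4,5): no

Answer: no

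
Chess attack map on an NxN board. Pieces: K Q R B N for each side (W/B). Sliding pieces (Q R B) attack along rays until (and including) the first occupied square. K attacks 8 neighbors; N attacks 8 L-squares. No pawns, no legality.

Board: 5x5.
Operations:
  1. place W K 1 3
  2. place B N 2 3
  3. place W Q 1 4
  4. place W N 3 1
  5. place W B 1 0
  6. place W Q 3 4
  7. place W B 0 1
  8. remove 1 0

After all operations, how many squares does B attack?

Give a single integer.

Op 1: place WK@(1,3)
Op 2: place BN@(2,3)
Op 3: place WQ@(1,4)
Op 4: place WN@(3,1)
Op 5: place WB@(1,0)
Op 6: place WQ@(3,4)
Op 7: place WB@(0,1)
Op 8: remove (1,0)
Per-piece attacks for B:
  BN@(2,3): attacks (4,4) (0,4) (3,1) (4,2) (1,1) (0,2)
Union (6 distinct): (0,2) (0,4) (1,1) (3,1) (4,2) (4,4)

Answer: 6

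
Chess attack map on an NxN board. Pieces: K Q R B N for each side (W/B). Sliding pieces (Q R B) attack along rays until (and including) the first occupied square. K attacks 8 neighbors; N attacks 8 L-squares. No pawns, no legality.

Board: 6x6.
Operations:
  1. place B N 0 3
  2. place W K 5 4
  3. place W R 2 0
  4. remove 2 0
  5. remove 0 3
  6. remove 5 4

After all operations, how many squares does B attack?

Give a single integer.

Answer: 0

Derivation:
Op 1: place BN@(0,3)
Op 2: place WK@(5,4)
Op 3: place WR@(2,0)
Op 4: remove (2,0)
Op 5: remove (0,3)
Op 6: remove (5,4)
Per-piece attacks for B:
Union (0 distinct): (none)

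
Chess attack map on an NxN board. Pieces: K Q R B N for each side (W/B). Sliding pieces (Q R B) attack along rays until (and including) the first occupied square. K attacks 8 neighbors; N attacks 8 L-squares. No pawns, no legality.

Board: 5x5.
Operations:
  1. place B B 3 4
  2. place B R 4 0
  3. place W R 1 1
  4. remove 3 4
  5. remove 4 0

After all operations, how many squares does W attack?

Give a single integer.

Op 1: place BB@(3,4)
Op 2: place BR@(4,0)
Op 3: place WR@(1,1)
Op 4: remove (3,4)
Op 5: remove (4,0)
Per-piece attacks for W:
  WR@(1,1): attacks (1,2) (1,3) (1,4) (1,0) (2,1) (3,1) (4,1) (0,1)
Union (8 distinct): (0,1) (1,0) (1,2) (1,3) (1,4) (2,1) (3,1) (4,1)

Answer: 8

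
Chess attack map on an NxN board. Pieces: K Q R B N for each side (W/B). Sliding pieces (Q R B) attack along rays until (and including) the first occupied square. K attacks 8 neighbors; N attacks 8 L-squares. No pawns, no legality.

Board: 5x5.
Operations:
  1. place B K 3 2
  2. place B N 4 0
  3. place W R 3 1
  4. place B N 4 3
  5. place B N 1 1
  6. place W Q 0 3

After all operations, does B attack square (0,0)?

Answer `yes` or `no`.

Answer: no

Derivation:
Op 1: place BK@(3,2)
Op 2: place BN@(4,0)
Op 3: place WR@(3,1)
Op 4: place BN@(4,3)
Op 5: place BN@(1,1)
Op 6: place WQ@(0,3)
Per-piece attacks for B:
  BN@(1,1): attacks (2,3) (3,2) (0,3) (3,0)
  BK@(3,2): attacks (3,3) (3,1) (4,2) (2,2) (4,3) (4,1) (2,3) (2,1)
  BN@(4,0): attacks (3,2) (2,1)
  BN@(4,3): attacks (2,4) (3,1) (2,2)
B attacks (0,0): no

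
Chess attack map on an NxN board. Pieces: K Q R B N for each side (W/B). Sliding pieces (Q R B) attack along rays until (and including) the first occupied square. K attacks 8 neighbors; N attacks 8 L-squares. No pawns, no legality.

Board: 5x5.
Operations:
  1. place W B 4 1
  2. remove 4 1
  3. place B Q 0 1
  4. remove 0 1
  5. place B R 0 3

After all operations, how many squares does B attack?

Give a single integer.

Answer: 8

Derivation:
Op 1: place WB@(4,1)
Op 2: remove (4,1)
Op 3: place BQ@(0,1)
Op 4: remove (0,1)
Op 5: place BR@(0,3)
Per-piece attacks for B:
  BR@(0,3): attacks (0,4) (0,2) (0,1) (0,0) (1,3) (2,3) (3,3) (4,3)
Union (8 distinct): (0,0) (0,1) (0,2) (0,4) (1,3) (2,3) (3,3) (4,3)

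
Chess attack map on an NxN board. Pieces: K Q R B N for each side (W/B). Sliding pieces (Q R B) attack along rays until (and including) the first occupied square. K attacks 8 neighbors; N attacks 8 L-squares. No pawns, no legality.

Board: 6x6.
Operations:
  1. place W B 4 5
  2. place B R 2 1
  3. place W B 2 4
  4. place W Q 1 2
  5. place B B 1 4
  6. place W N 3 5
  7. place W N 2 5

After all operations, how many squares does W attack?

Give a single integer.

Answer: 24

Derivation:
Op 1: place WB@(4,5)
Op 2: place BR@(2,1)
Op 3: place WB@(2,4)
Op 4: place WQ@(1,2)
Op 5: place BB@(1,4)
Op 6: place WN@(3,5)
Op 7: place WN@(2,5)
Per-piece attacks for W:
  WQ@(1,2): attacks (1,3) (1,4) (1,1) (1,0) (2,2) (3,2) (4,2) (5,2) (0,2) (2,3) (3,4) (4,5) (2,1) (0,3) (0,1) [ray(0,1) blocked at (1,4); ray(1,1) blocked at (4,5); ray(1,-1) blocked at (2,1)]
  WB@(2,4): attacks (3,5) (3,3) (4,2) (5,1) (1,5) (1,3) (0,2) [ray(1,1) blocked at (3,5)]
  WN@(2,5): attacks (3,3) (4,4) (1,3) (0,4)
  WN@(3,5): attacks (4,3) (5,4) (2,3) (1,4)
  WB@(4,5): attacks (5,4) (3,4) (2,3) (1,2) [ray(-1,-1) blocked at (1,2)]
Union (24 distinct): (0,1) (0,2) (0,3) (0,4) (1,0) (1,1) (1,2) (1,3) (1,4) (1,5) (2,1) (2,2) (2,3) (3,2) (3,3) (3,4) (3,5) (4,2) (4,3) (4,4) (4,5) (5,1) (5,2) (5,4)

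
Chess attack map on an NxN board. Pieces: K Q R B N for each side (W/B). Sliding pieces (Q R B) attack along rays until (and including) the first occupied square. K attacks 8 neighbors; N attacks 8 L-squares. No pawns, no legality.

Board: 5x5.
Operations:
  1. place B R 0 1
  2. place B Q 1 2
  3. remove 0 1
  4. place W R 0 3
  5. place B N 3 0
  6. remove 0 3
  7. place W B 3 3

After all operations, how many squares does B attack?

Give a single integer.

Answer: 14

Derivation:
Op 1: place BR@(0,1)
Op 2: place BQ@(1,2)
Op 3: remove (0,1)
Op 4: place WR@(0,3)
Op 5: place BN@(3,0)
Op 6: remove (0,3)
Op 7: place WB@(3,3)
Per-piece attacks for B:
  BQ@(1,2): attacks (1,3) (1,4) (1,1) (1,0) (2,2) (3,2) (4,2) (0,2) (2,3) (3,4) (2,1) (3,0) (0,3) (0,1) [ray(1,-1) blocked at (3,0)]
  BN@(3,0): attacks (4,2) (2,2) (1,1)
Union (14 distinct): (0,1) (0,2) (0,3) (1,0) (1,1) (1,3) (1,4) (2,1) (2,2) (2,3) (3,0) (3,2) (3,4) (4,2)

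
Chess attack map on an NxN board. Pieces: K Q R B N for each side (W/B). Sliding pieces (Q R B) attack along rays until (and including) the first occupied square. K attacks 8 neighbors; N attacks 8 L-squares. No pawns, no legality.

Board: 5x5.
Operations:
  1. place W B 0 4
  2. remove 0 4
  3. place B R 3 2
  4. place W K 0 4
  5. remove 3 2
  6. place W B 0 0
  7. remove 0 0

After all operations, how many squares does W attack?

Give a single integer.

Op 1: place WB@(0,4)
Op 2: remove (0,4)
Op 3: place BR@(3,2)
Op 4: place WK@(0,4)
Op 5: remove (3,2)
Op 6: place WB@(0,0)
Op 7: remove (0,0)
Per-piece attacks for W:
  WK@(0,4): attacks (0,3) (1,4) (1,3)
Union (3 distinct): (0,3) (1,3) (1,4)

Answer: 3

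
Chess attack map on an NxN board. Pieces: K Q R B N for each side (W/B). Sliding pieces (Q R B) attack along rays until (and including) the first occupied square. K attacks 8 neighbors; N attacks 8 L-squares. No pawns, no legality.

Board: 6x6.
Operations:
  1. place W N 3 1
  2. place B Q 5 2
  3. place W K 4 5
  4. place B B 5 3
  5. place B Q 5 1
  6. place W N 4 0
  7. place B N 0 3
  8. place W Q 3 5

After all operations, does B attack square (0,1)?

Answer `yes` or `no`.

Op 1: place WN@(3,1)
Op 2: place BQ@(5,2)
Op 3: place WK@(4,5)
Op 4: place BB@(5,3)
Op 5: place BQ@(5,1)
Op 6: place WN@(4,0)
Op 7: place BN@(0,3)
Op 8: place WQ@(3,5)
Per-piece attacks for B:
  BN@(0,3): attacks (1,5) (2,4) (1,1) (2,2)
  BQ@(5,1): attacks (5,2) (5,0) (4,1) (3,1) (4,2) (3,3) (2,4) (1,5) (4,0) [ray(0,1) blocked at (5,2); ray(-1,0) blocked at (3,1); ray(-1,-1) blocked at (4,0)]
  BQ@(5,2): attacks (5,3) (5,1) (4,2) (3,2) (2,2) (1,2) (0,2) (4,3) (3,4) (2,5) (4,1) (3,0) [ray(0,1) blocked at (5,3); ray(0,-1) blocked at (5,1)]
  BB@(5,3): attacks (4,4) (3,5) (4,2) (3,1) [ray(-1,1) blocked at (3,5); ray(-1,-1) blocked at (3,1)]
B attacks (0,1): no

Answer: no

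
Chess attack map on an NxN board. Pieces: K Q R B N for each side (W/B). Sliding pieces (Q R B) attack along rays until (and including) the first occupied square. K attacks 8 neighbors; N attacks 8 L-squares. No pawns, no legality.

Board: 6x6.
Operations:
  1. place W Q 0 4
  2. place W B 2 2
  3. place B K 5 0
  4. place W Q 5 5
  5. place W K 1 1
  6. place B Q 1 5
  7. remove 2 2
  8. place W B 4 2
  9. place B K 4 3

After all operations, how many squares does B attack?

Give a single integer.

Answer: 22

Derivation:
Op 1: place WQ@(0,4)
Op 2: place WB@(2,2)
Op 3: place BK@(5,0)
Op 4: place WQ@(5,5)
Op 5: place WK@(1,1)
Op 6: place BQ@(1,5)
Op 7: remove (2,2)
Op 8: place WB@(4,2)
Op 9: place BK@(4,3)
Per-piece attacks for B:
  BQ@(1,5): attacks (1,4) (1,3) (1,2) (1,1) (2,5) (3,5) (4,5) (5,5) (0,5) (2,4) (3,3) (4,2) (0,4) [ray(0,-1) blocked at (1,1); ray(1,0) blocked at (5,5); ray(1,-1) blocked at (4,2); ray(-1,-1) blocked at (0,4)]
  BK@(4,3): attacks (4,4) (4,2) (5,3) (3,3) (5,4) (5,2) (3,4) (3,2)
  BK@(5,0): attacks (5,1) (4,0) (4,1)
Union (22 distinct): (0,4) (0,5) (1,1) (1,2) (1,3) (1,4) (2,4) (2,5) (3,2) (3,3) (3,4) (3,5) (4,0) (4,1) (4,2) (4,4) (4,5) (5,1) (5,2) (5,3) (5,4) (5,5)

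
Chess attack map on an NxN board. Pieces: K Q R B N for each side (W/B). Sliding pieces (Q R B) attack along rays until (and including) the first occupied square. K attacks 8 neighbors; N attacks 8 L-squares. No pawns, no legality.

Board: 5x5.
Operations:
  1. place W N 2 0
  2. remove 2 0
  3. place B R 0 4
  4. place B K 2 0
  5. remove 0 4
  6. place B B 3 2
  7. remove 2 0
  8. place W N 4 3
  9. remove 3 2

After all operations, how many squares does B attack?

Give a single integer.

Op 1: place WN@(2,0)
Op 2: remove (2,0)
Op 3: place BR@(0,4)
Op 4: place BK@(2,0)
Op 5: remove (0,4)
Op 6: place BB@(3,2)
Op 7: remove (2,0)
Op 8: place WN@(4,3)
Op 9: remove (3,2)
Per-piece attacks for B:
Union (0 distinct): (none)

Answer: 0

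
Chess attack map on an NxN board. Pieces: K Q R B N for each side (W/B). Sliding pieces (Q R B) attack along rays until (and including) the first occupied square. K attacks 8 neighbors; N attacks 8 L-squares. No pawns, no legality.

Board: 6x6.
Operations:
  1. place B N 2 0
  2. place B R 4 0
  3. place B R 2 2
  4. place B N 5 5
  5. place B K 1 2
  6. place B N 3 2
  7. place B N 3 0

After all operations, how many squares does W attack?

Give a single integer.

Answer: 0

Derivation:
Op 1: place BN@(2,0)
Op 2: place BR@(4,0)
Op 3: place BR@(2,2)
Op 4: place BN@(5,5)
Op 5: place BK@(1,2)
Op 6: place BN@(3,2)
Op 7: place BN@(3,0)
Per-piece attacks for W:
Union (0 distinct): (none)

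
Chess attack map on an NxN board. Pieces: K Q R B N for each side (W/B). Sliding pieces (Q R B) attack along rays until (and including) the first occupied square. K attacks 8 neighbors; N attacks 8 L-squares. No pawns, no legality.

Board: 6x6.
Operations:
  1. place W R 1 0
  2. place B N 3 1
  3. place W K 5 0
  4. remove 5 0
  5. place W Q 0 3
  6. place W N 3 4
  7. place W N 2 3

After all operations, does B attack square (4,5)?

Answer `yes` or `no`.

Answer: no

Derivation:
Op 1: place WR@(1,0)
Op 2: place BN@(3,1)
Op 3: place WK@(5,0)
Op 4: remove (5,0)
Op 5: place WQ@(0,3)
Op 6: place WN@(3,4)
Op 7: place WN@(2,3)
Per-piece attacks for B:
  BN@(3,1): attacks (4,3) (5,2) (2,3) (1,2) (5,0) (1,0)
B attacks (4,5): no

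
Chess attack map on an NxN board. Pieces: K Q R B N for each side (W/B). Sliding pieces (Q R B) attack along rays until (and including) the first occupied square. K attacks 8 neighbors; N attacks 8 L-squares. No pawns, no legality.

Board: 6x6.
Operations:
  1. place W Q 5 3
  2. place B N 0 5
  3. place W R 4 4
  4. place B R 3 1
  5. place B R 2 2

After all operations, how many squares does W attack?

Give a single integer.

Answer: 20

Derivation:
Op 1: place WQ@(5,3)
Op 2: place BN@(0,5)
Op 3: place WR@(4,4)
Op 4: place BR@(3,1)
Op 5: place BR@(2,2)
Per-piece attacks for W:
  WR@(4,4): attacks (4,5) (4,3) (4,2) (4,1) (4,0) (5,4) (3,4) (2,4) (1,4) (0,4)
  WQ@(5,3): attacks (5,4) (5,5) (5,2) (5,1) (5,0) (4,3) (3,3) (2,3) (1,3) (0,3) (4,4) (4,2) (3,1) [ray(-1,1) blocked at (4,4); ray(-1,-1) blocked at (3,1)]
Union (20 distinct): (0,3) (0,4) (1,3) (1,4) (2,3) (2,4) (3,1) (3,3) (3,4) (4,0) (4,1) (4,2) (4,3) (4,4) (4,5) (5,0) (5,1) (5,2) (5,4) (5,5)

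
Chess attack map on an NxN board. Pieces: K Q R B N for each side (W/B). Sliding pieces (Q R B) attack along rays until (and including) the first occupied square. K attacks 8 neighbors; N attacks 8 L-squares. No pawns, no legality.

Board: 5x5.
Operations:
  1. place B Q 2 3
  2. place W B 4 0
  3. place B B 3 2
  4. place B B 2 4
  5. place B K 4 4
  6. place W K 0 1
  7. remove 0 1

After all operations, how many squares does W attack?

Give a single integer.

Answer: 4

Derivation:
Op 1: place BQ@(2,3)
Op 2: place WB@(4,0)
Op 3: place BB@(3,2)
Op 4: place BB@(2,4)
Op 5: place BK@(4,4)
Op 6: place WK@(0,1)
Op 7: remove (0,1)
Per-piece attacks for W:
  WB@(4,0): attacks (3,1) (2,2) (1,3) (0,4)
Union (4 distinct): (0,4) (1,3) (2,2) (3,1)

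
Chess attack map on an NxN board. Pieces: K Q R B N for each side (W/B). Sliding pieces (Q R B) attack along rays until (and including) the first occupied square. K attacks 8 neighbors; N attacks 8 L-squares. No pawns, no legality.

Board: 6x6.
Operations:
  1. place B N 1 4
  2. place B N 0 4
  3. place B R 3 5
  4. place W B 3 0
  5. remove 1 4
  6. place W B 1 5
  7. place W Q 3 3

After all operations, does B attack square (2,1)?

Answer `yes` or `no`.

Op 1: place BN@(1,4)
Op 2: place BN@(0,4)
Op 3: place BR@(3,5)
Op 4: place WB@(3,0)
Op 5: remove (1,4)
Op 6: place WB@(1,5)
Op 7: place WQ@(3,3)
Per-piece attacks for B:
  BN@(0,4): attacks (2,5) (1,2) (2,3)
  BR@(3,5): attacks (3,4) (3,3) (4,5) (5,5) (2,5) (1,5) [ray(0,-1) blocked at (3,3); ray(-1,0) blocked at (1,5)]
B attacks (2,1): no

Answer: no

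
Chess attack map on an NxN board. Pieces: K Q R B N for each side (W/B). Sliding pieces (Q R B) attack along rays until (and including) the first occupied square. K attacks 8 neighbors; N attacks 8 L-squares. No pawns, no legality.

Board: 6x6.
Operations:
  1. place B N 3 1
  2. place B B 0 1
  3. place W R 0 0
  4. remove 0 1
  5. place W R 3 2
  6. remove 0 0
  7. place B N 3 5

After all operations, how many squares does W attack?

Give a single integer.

Answer: 9

Derivation:
Op 1: place BN@(3,1)
Op 2: place BB@(0,1)
Op 3: place WR@(0,0)
Op 4: remove (0,1)
Op 5: place WR@(3,2)
Op 6: remove (0,0)
Op 7: place BN@(3,5)
Per-piece attacks for W:
  WR@(3,2): attacks (3,3) (3,4) (3,5) (3,1) (4,2) (5,2) (2,2) (1,2) (0,2) [ray(0,1) blocked at (3,5); ray(0,-1) blocked at (3,1)]
Union (9 distinct): (0,2) (1,2) (2,2) (3,1) (3,3) (3,4) (3,5) (4,2) (5,2)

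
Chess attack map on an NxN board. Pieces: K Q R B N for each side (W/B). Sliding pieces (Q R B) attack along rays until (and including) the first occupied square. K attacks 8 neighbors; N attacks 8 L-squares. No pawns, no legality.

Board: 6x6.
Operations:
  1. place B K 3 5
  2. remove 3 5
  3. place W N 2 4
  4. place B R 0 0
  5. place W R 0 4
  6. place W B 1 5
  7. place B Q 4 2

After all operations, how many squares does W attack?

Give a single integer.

Op 1: place BK@(3,5)
Op 2: remove (3,5)
Op 3: place WN@(2,4)
Op 4: place BR@(0,0)
Op 5: place WR@(0,4)
Op 6: place WB@(1,5)
Op 7: place BQ@(4,2)
Per-piece attacks for W:
  WR@(0,4): attacks (0,5) (0,3) (0,2) (0,1) (0,0) (1,4) (2,4) [ray(0,-1) blocked at (0,0); ray(1,0) blocked at (2,4)]
  WB@(1,5): attacks (2,4) (0,4) [ray(1,-1) blocked at (2,4); ray(-1,-1) blocked at (0,4)]
  WN@(2,4): attacks (4,5) (0,5) (3,2) (4,3) (1,2) (0,3)
Union (12 distinct): (0,0) (0,1) (0,2) (0,3) (0,4) (0,5) (1,2) (1,4) (2,4) (3,2) (4,3) (4,5)

Answer: 12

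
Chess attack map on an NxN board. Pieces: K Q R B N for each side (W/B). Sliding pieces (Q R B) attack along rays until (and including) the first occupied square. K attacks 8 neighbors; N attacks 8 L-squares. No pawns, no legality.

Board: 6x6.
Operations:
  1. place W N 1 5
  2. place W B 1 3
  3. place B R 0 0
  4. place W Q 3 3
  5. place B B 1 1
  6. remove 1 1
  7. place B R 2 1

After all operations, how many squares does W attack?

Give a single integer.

Op 1: place WN@(1,5)
Op 2: place WB@(1,3)
Op 3: place BR@(0,0)
Op 4: place WQ@(3,3)
Op 5: place BB@(1,1)
Op 6: remove (1,1)
Op 7: place BR@(2,1)
Per-piece attacks for W:
  WB@(1,3): attacks (2,4) (3,5) (2,2) (3,1) (4,0) (0,4) (0,2)
  WN@(1,5): attacks (2,3) (3,4) (0,3)
  WQ@(3,3): attacks (3,4) (3,5) (3,2) (3,1) (3,0) (4,3) (5,3) (2,3) (1,3) (4,4) (5,5) (4,2) (5,1) (2,4) (1,5) (2,2) (1,1) (0,0) [ray(-1,0) blocked at (1,3); ray(-1,1) blocked at (1,5); ray(-1,-1) blocked at (0,0)]
Union (22 distinct): (0,0) (0,2) (0,3) (0,4) (1,1) (1,3) (1,5) (2,2) (2,3) (2,4) (3,0) (3,1) (3,2) (3,4) (3,5) (4,0) (4,2) (4,3) (4,4) (5,1) (5,3) (5,5)

Answer: 22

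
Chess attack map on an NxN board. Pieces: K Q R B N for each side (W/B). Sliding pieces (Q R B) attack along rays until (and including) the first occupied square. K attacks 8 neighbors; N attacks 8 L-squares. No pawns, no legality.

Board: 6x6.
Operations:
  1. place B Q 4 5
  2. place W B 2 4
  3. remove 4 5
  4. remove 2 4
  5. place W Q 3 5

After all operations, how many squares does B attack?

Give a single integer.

Op 1: place BQ@(4,5)
Op 2: place WB@(2,4)
Op 3: remove (4,5)
Op 4: remove (2,4)
Op 5: place WQ@(3,5)
Per-piece attacks for B:
Union (0 distinct): (none)

Answer: 0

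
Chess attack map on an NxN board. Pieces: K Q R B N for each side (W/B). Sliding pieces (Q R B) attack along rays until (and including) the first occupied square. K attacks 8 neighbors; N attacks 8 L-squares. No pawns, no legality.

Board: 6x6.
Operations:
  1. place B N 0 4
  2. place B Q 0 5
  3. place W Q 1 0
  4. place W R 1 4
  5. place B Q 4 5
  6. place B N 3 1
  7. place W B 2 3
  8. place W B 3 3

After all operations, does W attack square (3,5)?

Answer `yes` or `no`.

Answer: no

Derivation:
Op 1: place BN@(0,4)
Op 2: place BQ@(0,5)
Op 3: place WQ@(1,0)
Op 4: place WR@(1,4)
Op 5: place BQ@(4,5)
Op 6: place BN@(3,1)
Op 7: place WB@(2,3)
Op 8: place WB@(3,3)
Per-piece attacks for W:
  WQ@(1,0): attacks (1,1) (1,2) (1,3) (1,4) (2,0) (3,0) (4,0) (5,0) (0,0) (2,1) (3,2) (4,3) (5,4) (0,1) [ray(0,1) blocked at (1,4)]
  WR@(1,4): attacks (1,5) (1,3) (1,2) (1,1) (1,0) (2,4) (3,4) (4,4) (5,4) (0,4) [ray(0,-1) blocked at (1,0); ray(-1,0) blocked at (0,4)]
  WB@(2,3): attacks (3,4) (4,5) (3,2) (4,1) (5,0) (1,4) (1,2) (0,1) [ray(1,1) blocked at (4,5); ray(-1,1) blocked at (1,4)]
  WB@(3,3): attacks (4,4) (5,5) (4,2) (5,1) (2,4) (1,5) (2,2) (1,1) (0,0)
W attacks (3,5): no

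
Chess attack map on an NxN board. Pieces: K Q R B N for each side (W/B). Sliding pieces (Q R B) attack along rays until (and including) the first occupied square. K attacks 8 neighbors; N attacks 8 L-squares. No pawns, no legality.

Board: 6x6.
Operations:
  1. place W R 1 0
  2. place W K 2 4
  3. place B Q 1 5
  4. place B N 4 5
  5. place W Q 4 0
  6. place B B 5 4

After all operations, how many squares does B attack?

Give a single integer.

Answer: 16

Derivation:
Op 1: place WR@(1,0)
Op 2: place WK@(2,4)
Op 3: place BQ@(1,5)
Op 4: place BN@(4,5)
Op 5: place WQ@(4,0)
Op 6: place BB@(5,4)
Per-piece attacks for B:
  BQ@(1,5): attacks (1,4) (1,3) (1,2) (1,1) (1,0) (2,5) (3,5) (4,5) (0,5) (2,4) (0,4) [ray(0,-1) blocked at (1,0); ray(1,0) blocked at (4,5); ray(1,-1) blocked at (2,4)]
  BN@(4,5): attacks (5,3) (3,3) (2,4)
  BB@(5,4): attacks (4,5) (4,3) (3,2) (2,1) (1,0) [ray(-1,1) blocked at (4,5); ray(-1,-1) blocked at (1,0)]
Union (16 distinct): (0,4) (0,5) (1,0) (1,1) (1,2) (1,3) (1,4) (2,1) (2,4) (2,5) (3,2) (3,3) (3,5) (4,3) (4,5) (5,3)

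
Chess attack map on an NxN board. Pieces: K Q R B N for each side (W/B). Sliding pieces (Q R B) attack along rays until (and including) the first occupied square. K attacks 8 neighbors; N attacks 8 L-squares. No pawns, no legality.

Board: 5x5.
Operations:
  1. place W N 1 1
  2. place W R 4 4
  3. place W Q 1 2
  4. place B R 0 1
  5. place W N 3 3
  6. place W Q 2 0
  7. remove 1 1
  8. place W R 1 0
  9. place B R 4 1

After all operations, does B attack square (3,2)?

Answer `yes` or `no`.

Op 1: place WN@(1,1)
Op 2: place WR@(4,4)
Op 3: place WQ@(1,2)
Op 4: place BR@(0,1)
Op 5: place WN@(3,3)
Op 6: place WQ@(2,0)
Op 7: remove (1,1)
Op 8: place WR@(1,0)
Op 9: place BR@(4,1)
Per-piece attacks for B:
  BR@(0,1): attacks (0,2) (0,3) (0,4) (0,0) (1,1) (2,1) (3,1) (4,1) [ray(1,0) blocked at (4,1)]
  BR@(4,1): attacks (4,2) (4,3) (4,4) (4,0) (3,1) (2,1) (1,1) (0,1) [ray(0,1) blocked at (4,4); ray(-1,0) blocked at (0,1)]
B attacks (3,2): no

Answer: no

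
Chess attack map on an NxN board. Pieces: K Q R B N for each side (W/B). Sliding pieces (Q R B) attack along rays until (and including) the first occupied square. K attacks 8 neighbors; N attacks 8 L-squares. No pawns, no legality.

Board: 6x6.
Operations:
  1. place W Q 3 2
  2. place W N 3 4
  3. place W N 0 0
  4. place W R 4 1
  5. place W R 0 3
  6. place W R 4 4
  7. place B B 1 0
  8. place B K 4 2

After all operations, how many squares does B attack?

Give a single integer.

Op 1: place WQ@(3,2)
Op 2: place WN@(3,4)
Op 3: place WN@(0,0)
Op 4: place WR@(4,1)
Op 5: place WR@(0,3)
Op 6: place WR@(4,4)
Op 7: place BB@(1,0)
Op 8: place BK@(4,2)
Per-piece attacks for B:
  BB@(1,0): attacks (2,1) (3,2) (0,1) [ray(1,1) blocked at (3,2)]
  BK@(4,2): attacks (4,3) (4,1) (5,2) (3,2) (5,3) (5,1) (3,3) (3,1)
Union (10 distinct): (0,1) (2,1) (3,1) (3,2) (3,3) (4,1) (4,3) (5,1) (5,2) (5,3)

Answer: 10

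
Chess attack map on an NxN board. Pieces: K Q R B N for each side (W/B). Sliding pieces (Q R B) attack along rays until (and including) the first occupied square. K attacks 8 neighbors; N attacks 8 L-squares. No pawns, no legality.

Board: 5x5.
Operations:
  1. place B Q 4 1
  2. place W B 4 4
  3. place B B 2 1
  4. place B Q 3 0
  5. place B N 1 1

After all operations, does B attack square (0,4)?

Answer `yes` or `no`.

Answer: no

Derivation:
Op 1: place BQ@(4,1)
Op 2: place WB@(4,4)
Op 3: place BB@(2,1)
Op 4: place BQ@(3,0)
Op 5: place BN@(1,1)
Per-piece attacks for B:
  BN@(1,1): attacks (2,3) (3,2) (0,3) (3,0)
  BB@(2,1): attacks (3,2) (4,3) (3,0) (1,2) (0,3) (1,0) [ray(1,-1) blocked at (3,0)]
  BQ@(3,0): attacks (3,1) (3,2) (3,3) (3,4) (4,0) (2,0) (1,0) (0,0) (4,1) (2,1) [ray(1,1) blocked at (4,1); ray(-1,1) blocked at (2,1)]
  BQ@(4,1): attacks (4,2) (4,3) (4,4) (4,0) (3,1) (2,1) (3,2) (2,3) (1,4) (3,0) [ray(0,1) blocked at (4,4); ray(-1,0) blocked at (2,1); ray(-1,-1) blocked at (3,0)]
B attacks (0,4): no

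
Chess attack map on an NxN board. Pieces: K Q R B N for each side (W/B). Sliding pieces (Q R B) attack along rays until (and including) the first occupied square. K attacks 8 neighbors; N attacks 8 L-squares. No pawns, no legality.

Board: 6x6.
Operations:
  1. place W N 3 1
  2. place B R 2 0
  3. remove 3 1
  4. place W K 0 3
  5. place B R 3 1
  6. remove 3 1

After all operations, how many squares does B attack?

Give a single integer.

Answer: 10

Derivation:
Op 1: place WN@(3,1)
Op 2: place BR@(2,0)
Op 3: remove (3,1)
Op 4: place WK@(0,3)
Op 5: place BR@(3,1)
Op 6: remove (3,1)
Per-piece attacks for B:
  BR@(2,0): attacks (2,1) (2,2) (2,3) (2,4) (2,5) (3,0) (4,0) (5,0) (1,0) (0,0)
Union (10 distinct): (0,0) (1,0) (2,1) (2,2) (2,3) (2,4) (2,5) (3,0) (4,0) (5,0)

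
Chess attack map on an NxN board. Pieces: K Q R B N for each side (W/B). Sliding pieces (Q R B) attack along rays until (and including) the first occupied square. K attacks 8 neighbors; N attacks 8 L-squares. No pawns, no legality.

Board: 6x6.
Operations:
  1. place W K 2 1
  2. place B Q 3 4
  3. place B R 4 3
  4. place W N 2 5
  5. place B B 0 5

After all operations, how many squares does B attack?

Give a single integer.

Op 1: place WK@(2,1)
Op 2: place BQ@(3,4)
Op 3: place BR@(4,3)
Op 4: place WN@(2,5)
Op 5: place BB@(0,5)
Per-piece attacks for B:
  BB@(0,5): attacks (1,4) (2,3) (3,2) (4,1) (5,0)
  BQ@(3,4): attacks (3,5) (3,3) (3,2) (3,1) (3,0) (4,4) (5,4) (2,4) (1,4) (0,4) (4,5) (4,3) (2,5) (2,3) (1,2) (0,1) [ray(1,-1) blocked at (4,3); ray(-1,1) blocked at (2,5)]
  BR@(4,3): attacks (4,4) (4,5) (4,2) (4,1) (4,0) (5,3) (3,3) (2,3) (1,3) (0,3)
Union (23 distinct): (0,1) (0,3) (0,4) (1,2) (1,3) (1,4) (2,3) (2,4) (2,5) (3,0) (3,1) (3,2) (3,3) (3,5) (4,0) (4,1) (4,2) (4,3) (4,4) (4,5) (5,0) (5,3) (5,4)

Answer: 23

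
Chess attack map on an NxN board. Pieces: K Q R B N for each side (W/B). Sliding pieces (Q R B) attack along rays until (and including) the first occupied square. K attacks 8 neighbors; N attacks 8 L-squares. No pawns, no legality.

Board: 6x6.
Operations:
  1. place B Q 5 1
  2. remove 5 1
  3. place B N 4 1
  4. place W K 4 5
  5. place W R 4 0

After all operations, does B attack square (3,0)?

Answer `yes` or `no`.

Answer: no

Derivation:
Op 1: place BQ@(5,1)
Op 2: remove (5,1)
Op 3: place BN@(4,1)
Op 4: place WK@(4,5)
Op 5: place WR@(4,0)
Per-piece attacks for B:
  BN@(4,1): attacks (5,3) (3,3) (2,2) (2,0)
B attacks (3,0): no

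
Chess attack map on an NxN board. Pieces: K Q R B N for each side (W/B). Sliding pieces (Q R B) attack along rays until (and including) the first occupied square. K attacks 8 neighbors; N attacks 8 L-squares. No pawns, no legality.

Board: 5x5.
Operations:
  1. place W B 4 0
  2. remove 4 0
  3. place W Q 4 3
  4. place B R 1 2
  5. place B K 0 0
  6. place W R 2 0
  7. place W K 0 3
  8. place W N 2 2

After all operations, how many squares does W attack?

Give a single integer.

Op 1: place WB@(4,0)
Op 2: remove (4,0)
Op 3: place WQ@(4,3)
Op 4: place BR@(1,2)
Op 5: place BK@(0,0)
Op 6: place WR@(2,0)
Op 7: place WK@(0,3)
Op 8: place WN@(2,2)
Per-piece attacks for W:
  WK@(0,3): attacks (0,4) (0,2) (1,3) (1,4) (1,2)
  WR@(2,0): attacks (2,1) (2,2) (3,0) (4,0) (1,0) (0,0) [ray(0,1) blocked at (2,2); ray(-1,0) blocked at (0,0)]
  WN@(2,2): attacks (3,4) (4,3) (1,4) (0,3) (3,0) (4,1) (1,0) (0,1)
  WQ@(4,3): attacks (4,4) (4,2) (4,1) (4,0) (3,3) (2,3) (1,3) (0,3) (3,4) (3,2) (2,1) (1,0) [ray(-1,0) blocked at (0,3)]
Union (21 distinct): (0,0) (0,1) (0,2) (0,3) (0,4) (1,0) (1,2) (1,3) (1,4) (2,1) (2,2) (2,3) (3,0) (3,2) (3,3) (3,4) (4,0) (4,1) (4,2) (4,3) (4,4)

Answer: 21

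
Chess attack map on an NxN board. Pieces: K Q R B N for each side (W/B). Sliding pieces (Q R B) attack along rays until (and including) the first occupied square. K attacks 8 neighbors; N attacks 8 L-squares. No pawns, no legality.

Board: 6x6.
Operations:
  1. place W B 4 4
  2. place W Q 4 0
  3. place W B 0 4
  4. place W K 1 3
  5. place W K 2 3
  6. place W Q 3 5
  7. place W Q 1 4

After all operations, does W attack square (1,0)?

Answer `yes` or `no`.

Answer: yes

Derivation:
Op 1: place WB@(4,4)
Op 2: place WQ@(4,0)
Op 3: place WB@(0,4)
Op 4: place WK@(1,3)
Op 5: place WK@(2,3)
Op 6: place WQ@(3,5)
Op 7: place WQ@(1,4)
Per-piece attacks for W:
  WB@(0,4): attacks (1,5) (1,3) [ray(1,-1) blocked at (1,3)]
  WK@(1,3): attacks (1,4) (1,2) (2,3) (0,3) (2,4) (2,2) (0,4) (0,2)
  WQ@(1,4): attacks (1,5) (1,3) (2,4) (3,4) (4,4) (0,4) (2,5) (2,3) (0,5) (0,3) [ray(0,-1) blocked at (1,3); ray(1,0) blocked at (4,4); ray(-1,0) blocked at (0,4); ray(1,-1) blocked at (2,3)]
  WK@(2,3): attacks (2,4) (2,2) (3,3) (1,3) (3,4) (3,2) (1,4) (1,2)
  WQ@(3,5): attacks (3,4) (3,3) (3,2) (3,1) (3,0) (4,5) (5,5) (2,5) (1,5) (0,5) (4,4) (2,4) (1,3) [ray(1,-1) blocked at (4,4); ray(-1,-1) blocked at (1,3)]
  WQ@(4,0): attacks (4,1) (4,2) (4,3) (4,4) (5,0) (3,0) (2,0) (1,0) (0,0) (5,1) (3,1) (2,2) (1,3) [ray(0,1) blocked at (4,4); ray(-1,1) blocked at (1,3)]
  WB@(4,4): attacks (5,5) (5,3) (3,5) (3,3) (2,2) (1,1) (0,0) [ray(-1,1) blocked at (3,5)]
W attacks (1,0): yes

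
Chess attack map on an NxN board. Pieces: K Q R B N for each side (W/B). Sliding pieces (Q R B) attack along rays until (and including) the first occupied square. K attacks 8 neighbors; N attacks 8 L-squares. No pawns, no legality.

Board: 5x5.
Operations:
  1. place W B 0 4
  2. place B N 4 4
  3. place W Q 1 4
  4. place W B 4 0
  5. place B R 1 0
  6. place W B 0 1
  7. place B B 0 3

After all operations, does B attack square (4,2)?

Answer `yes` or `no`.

Answer: no

Derivation:
Op 1: place WB@(0,4)
Op 2: place BN@(4,4)
Op 3: place WQ@(1,4)
Op 4: place WB@(4,0)
Op 5: place BR@(1,0)
Op 6: place WB@(0,1)
Op 7: place BB@(0,3)
Per-piece attacks for B:
  BB@(0,3): attacks (1,4) (1,2) (2,1) (3,0) [ray(1,1) blocked at (1,4)]
  BR@(1,0): attacks (1,1) (1,2) (1,3) (1,4) (2,0) (3,0) (4,0) (0,0) [ray(0,1) blocked at (1,4); ray(1,0) blocked at (4,0)]
  BN@(4,4): attacks (3,2) (2,3)
B attacks (4,2): no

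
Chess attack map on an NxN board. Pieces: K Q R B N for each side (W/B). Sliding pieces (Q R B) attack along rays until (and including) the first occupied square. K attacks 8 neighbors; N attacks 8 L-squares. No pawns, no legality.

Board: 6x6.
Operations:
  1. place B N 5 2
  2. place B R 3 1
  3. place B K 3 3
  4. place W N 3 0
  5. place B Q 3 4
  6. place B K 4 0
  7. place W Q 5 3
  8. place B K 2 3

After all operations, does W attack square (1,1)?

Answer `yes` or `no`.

Answer: yes

Derivation:
Op 1: place BN@(5,2)
Op 2: place BR@(3,1)
Op 3: place BK@(3,3)
Op 4: place WN@(3,0)
Op 5: place BQ@(3,4)
Op 6: place BK@(4,0)
Op 7: place WQ@(5,3)
Op 8: place BK@(2,3)
Per-piece attacks for W:
  WN@(3,0): attacks (4,2) (5,1) (2,2) (1,1)
  WQ@(5,3): attacks (5,4) (5,5) (5,2) (4,3) (3,3) (4,4) (3,5) (4,2) (3,1) [ray(0,-1) blocked at (5,2); ray(-1,0) blocked at (3,3); ray(-1,-1) blocked at (3,1)]
W attacks (1,1): yes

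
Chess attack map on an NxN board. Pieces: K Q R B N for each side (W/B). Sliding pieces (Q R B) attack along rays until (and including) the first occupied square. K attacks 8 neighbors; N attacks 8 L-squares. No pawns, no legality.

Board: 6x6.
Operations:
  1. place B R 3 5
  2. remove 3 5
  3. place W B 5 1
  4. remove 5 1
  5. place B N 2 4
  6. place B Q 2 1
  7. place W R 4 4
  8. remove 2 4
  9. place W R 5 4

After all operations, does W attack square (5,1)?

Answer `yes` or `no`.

Op 1: place BR@(3,5)
Op 2: remove (3,5)
Op 3: place WB@(5,1)
Op 4: remove (5,1)
Op 5: place BN@(2,4)
Op 6: place BQ@(2,1)
Op 7: place WR@(4,4)
Op 8: remove (2,4)
Op 9: place WR@(5,4)
Per-piece attacks for W:
  WR@(4,4): attacks (4,5) (4,3) (4,2) (4,1) (4,0) (5,4) (3,4) (2,4) (1,4) (0,4) [ray(1,0) blocked at (5,4)]
  WR@(5,4): attacks (5,5) (5,3) (5,2) (5,1) (5,0) (4,4) [ray(-1,0) blocked at (4,4)]
W attacks (5,1): yes

Answer: yes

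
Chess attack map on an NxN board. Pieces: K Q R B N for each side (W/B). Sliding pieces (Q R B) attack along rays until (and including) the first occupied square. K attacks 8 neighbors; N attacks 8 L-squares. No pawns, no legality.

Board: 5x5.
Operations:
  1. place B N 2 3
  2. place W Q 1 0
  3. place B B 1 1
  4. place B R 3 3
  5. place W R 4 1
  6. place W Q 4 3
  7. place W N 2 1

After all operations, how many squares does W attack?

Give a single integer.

Op 1: place BN@(2,3)
Op 2: place WQ@(1,0)
Op 3: place BB@(1,1)
Op 4: place BR@(3,3)
Op 5: place WR@(4,1)
Op 6: place WQ@(4,3)
Op 7: place WN@(2,1)
Per-piece attacks for W:
  WQ@(1,0): attacks (1,1) (2,0) (3,0) (4,0) (0,0) (2,1) (0,1) [ray(0,1) blocked at (1,1); ray(1,1) blocked at (2,1)]
  WN@(2,1): attacks (3,3) (4,2) (1,3) (0,2) (4,0) (0,0)
  WR@(4,1): attacks (4,2) (4,3) (4,0) (3,1) (2,1) [ray(0,1) blocked at (4,3); ray(-1,0) blocked at (2,1)]
  WQ@(4,3): attacks (4,4) (4,2) (4,1) (3,3) (3,4) (3,2) (2,1) [ray(0,-1) blocked at (4,1); ray(-1,0) blocked at (3,3); ray(-1,-1) blocked at (2,1)]
Union (17 distinct): (0,0) (0,1) (0,2) (1,1) (1,3) (2,0) (2,1) (3,0) (3,1) (3,2) (3,3) (3,4) (4,0) (4,1) (4,2) (4,3) (4,4)

Answer: 17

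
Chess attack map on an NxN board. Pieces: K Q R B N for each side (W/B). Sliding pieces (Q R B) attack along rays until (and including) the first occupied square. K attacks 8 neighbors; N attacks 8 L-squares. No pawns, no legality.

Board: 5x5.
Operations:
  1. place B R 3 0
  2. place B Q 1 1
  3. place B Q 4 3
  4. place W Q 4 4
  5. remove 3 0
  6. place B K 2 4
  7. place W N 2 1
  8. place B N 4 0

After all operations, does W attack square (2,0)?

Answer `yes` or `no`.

Op 1: place BR@(3,0)
Op 2: place BQ@(1,1)
Op 3: place BQ@(4,3)
Op 4: place WQ@(4,4)
Op 5: remove (3,0)
Op 6: place BK@(2,4)
Op 7: place WN@(2,1)
Op 8: place BN@(4,0)
Per-piece attacks for W:
  WN@(2,1): attacks (3,3) (4,2) (1,3) (0,2) (4,0) (0,0)
  WQ@(4,4): attacks (4,3) (3,4) (2,4) (3,3) (2,2) (1,1) [ray(0,-1) blocked at (4,3); ray(-1,0) blocked at (2,4); ray(-1,-1) blocked at (1,1)]
W attacks (2,0): no

Answer: no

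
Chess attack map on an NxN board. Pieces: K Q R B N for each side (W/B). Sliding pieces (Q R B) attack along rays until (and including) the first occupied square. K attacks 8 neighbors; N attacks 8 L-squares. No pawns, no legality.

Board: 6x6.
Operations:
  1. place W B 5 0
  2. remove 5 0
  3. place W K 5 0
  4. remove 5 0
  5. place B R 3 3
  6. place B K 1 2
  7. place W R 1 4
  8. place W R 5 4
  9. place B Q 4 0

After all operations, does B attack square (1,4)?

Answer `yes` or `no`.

Op 1: place WB@(5,0)
Op 2: remove (5,0)
Op 3: place WK@(5,0)
Op 4: remove (5,0)
Op 5: place BR@(3,3)
Op 6: place BK@(1,2)
Op 7: place WR@(1,4)
Op 8: place WR@(5,4)
Op 9: place BQ@(4,0)
Per-piece attacks for B:
  BK@(1,2): attacks (1,3) (1,1) (2,2) (0,2) (2,3) (2,1) (0,3) (0,1)
  BR@(3,3): attacks (3,4) (3,5) (3,2) (3,1) (3,0) (4,3) (5,3) (2,3) (1,3) (0,3)
  BQ@(4,0): attacks (4,1) (4,2) (4,3) (4,4) (4,5) (5,0) (3,0) (2,0) (1,0) (0,0) (5,1) (3,1) (2,2) (1,3) (0,4)
B attacks (1,4): no

Answer: no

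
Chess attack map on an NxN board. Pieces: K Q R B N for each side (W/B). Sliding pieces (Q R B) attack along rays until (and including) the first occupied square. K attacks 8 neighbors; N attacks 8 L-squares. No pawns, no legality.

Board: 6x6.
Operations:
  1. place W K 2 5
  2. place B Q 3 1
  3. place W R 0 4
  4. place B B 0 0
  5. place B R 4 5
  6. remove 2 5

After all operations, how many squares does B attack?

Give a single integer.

Answer: 23

Derivation:
Op 1: place WK@(2,5)
Op 2: place BQ@(3,1)
Op 3: place WR@(0,4)
Op 4: place BB@(0,0)
Op 5: place BR@(4,5)
Op 6: remove (2,5)
Per-piece attacks for B:
  BB@(0,0): attacks (1,1) (2,2) (3,3) (4,4) (5,5)
  BQ@(3,1): attacks (3,2) (3,3) (3,4) (3,5) (3,0) (4,1) (5,1) (2,1) (1,1) (0,1) (4,2) (5,3) (4,0) (2,2) (1,3) (0,4) (2,0) [ray(-1,1) blocked at (0,4)]
  BR@(4,5): attacks (4,4) (4,3) (4,2) (4,1) (4,0) (5,5) (3,5) (2,5) (1,5) (0,5)
Union (23 distinct): (0,1) (0,4) (0,5) (1,1) (1,3) (1,5) (2,0) (2,1) (2,2) (2,5) (3,0) (3,2) (3,3) (3,4) (3,5) (4,0) (4,1) (4,2) (4,3) (4,4) (5,1) (5,3) (5,5)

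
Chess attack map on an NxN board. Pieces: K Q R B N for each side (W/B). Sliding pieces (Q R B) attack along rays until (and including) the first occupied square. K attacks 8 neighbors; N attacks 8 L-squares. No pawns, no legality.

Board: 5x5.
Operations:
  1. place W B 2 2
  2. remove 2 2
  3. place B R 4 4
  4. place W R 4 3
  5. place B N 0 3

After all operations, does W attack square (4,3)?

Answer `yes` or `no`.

Op 1: place WB@(2,2)
Op 2: remove (2,2)
Op 3: place BR@(4,4)
Op 4: place WR@(4,3)
Op 5: place BN@(0,3)
Per-piece attacks for W:
  WR@(4,3): attacks (4,4) (4,2) (4,1) (4,0) (3,3) (2,3) (1,3) (0,3) [ray(0,1) blocked at (4,4); ray(-1,0) blocked at (0,3)]
W attacks (4,3): no

Answer: no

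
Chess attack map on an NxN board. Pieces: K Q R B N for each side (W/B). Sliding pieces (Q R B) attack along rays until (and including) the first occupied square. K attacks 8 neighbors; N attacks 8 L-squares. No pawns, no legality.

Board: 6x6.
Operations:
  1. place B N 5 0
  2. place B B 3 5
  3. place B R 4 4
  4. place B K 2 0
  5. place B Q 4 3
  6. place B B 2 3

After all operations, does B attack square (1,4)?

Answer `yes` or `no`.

Op 1: place BN@(5,0)
Op 2: place BB@(3,5)
Op 3: place BR@(4,4)
Op 4: place BK@(2,0)
Op 5: place BQ@(4,3)
Op 6: place BB@(2,3)
Per-piece attacks for B:
  BK@(2,0): attacks (2,1) (3,0) (1,0) (3,1) (1,1)
  BB@(2,3): attacks (3,4) (4,5) (3,2) (4,1) (5,0) (1,4) (0,5) (1,2) (0,1) [ray(1,-1) blocked at (5,0)]
  BB@(3,5): attacks (4,4) (2,4) (1,3) (0,2) [ray(1,-1) blocked at (4,4)]
  BQ@(4,3): attacks (4,4) (4,2) (4,1) (4,0) (5,3) (3,3) (2,3) (5,4) (5,2) (3,4) (2,5) (3,2) (2,1) (1,0) [ray(0,1) blocked at (4,4); ray(-1,0) blocked at (2,3)]
  BR@(4,4): attacks (4,5) (4,3) (5,4) (3,4) (2,4) (1,4) (0,4) [ray(0,-1) blocked at (4,3)]
  BN@(5,0): attacks (4,2) (3,1)
B attacks (1,4): yes

Answer: yes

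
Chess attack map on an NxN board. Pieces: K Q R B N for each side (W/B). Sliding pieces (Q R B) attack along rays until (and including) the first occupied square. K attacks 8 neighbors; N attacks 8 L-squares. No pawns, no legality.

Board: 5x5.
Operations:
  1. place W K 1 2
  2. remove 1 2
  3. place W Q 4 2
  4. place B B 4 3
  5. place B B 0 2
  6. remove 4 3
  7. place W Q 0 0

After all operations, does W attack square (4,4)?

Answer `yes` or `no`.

Op 1: place WK@(1,2)
Op 2: remove (1,2)
Op 3: place WQ@(4,2)
Op 4: place BB@(4,3)
Op 5: place BB@(0,2)
Op 6: remove (4,3)
Op 7: place WQ@(0,0)
Per-piece attacks for W:
  WQ@(0,0): attacks (0,1) (0,2) (1,0) (2,0) (3,0) (4,0) (1,1) (2,2) (3,3) (4,4) [ray(0,1) blocked at (0,2)]
  WQ@(4,2): attacks (4,3) (4,4) (4,1) (4,0) (3,2) (2,2) (1,2) (0,2) (3,3) (2,4) (3,1) (2,0) [ray(-1,0) blocked at (0,2)]
W attacks (4,4): yes

Answer: yes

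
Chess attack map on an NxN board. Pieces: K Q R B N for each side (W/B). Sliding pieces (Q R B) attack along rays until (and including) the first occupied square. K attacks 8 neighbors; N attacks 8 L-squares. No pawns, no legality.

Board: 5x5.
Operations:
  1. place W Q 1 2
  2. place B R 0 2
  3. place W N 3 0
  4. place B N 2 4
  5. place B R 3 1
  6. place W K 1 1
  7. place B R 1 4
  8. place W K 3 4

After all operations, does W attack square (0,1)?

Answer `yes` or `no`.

Answer: yes

Derivation:
Op 1: place WQ@(1,2)
Op 2: place BR@(0,2)
Op 3: place WN@(3,0)
Op 4: place BN@(2,4)
Op 5: place BR@(3,1)
Op 6: place WK@(1,1)
Op 7: place BR@(1,4)
Op 8: place WK@(3,4)
Per-piece attacks for W:
  WK@(1,1): attacks (1,2) (1,0) (2,1) (0,1) (2,2) (2,0) (0,2) (0,0)
  WQ@(1,2): attacks (1,3) (1,4) (1,1) (2,2) (3,2) (4,2) (0,2) (2,3) (3,4) (2,1) (3,0) (0,3) (0,1) [ray(0,1) blocked at (1,4); ray(0,-1) blocked at (1,1); ray(-1,0) blocked at (0,2); ray(1,1) blocked at (3,4); ray(1,-1) blocked at (3,0)]
  WN@(3,0): attacks (4,2) (2,2) (1,1)
  WK@(3,4): attacks (3,3) (4,4) (2,4) (4,3) (2,3)
W attacks (0,1): yes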